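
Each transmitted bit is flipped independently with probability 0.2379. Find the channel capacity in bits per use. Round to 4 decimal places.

Binary symmetric channel: C = 1 − h₂(ε) where h₂ is the binary entropy function.
h₂(0.2379) = −0.2379·log₂0.2379 − 0.7621·log₂0.7621 = 0.7915.
C = 1 − 0.7915 = 0.2085 bits per channel use.

0.2085 bits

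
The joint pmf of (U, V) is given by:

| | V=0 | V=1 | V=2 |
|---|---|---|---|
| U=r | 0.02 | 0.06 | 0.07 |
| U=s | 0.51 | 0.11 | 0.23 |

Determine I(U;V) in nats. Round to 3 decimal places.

Marginals: p(U) = (0.1500, 0.8500), p(V) = (0.5300, 0.1700, 0.3000).
I(U;V) = Σ p(x,y)·ln[p(x,y)/(p(x)p(y))].
  (r,0): 0.02·ln(0.2516) = -0.0276
  (r,1): 0.06·ln(2.3529) = 0.0513
  (r,2): 0.07·ln(1.5556) = 0.0309
  (s,0): 0.51·ln(1.1321) = 0.0633
  (s,1): 0.11·ln(0.7612) = -0.0300
  (s,2): 0.23·ln(0.9020) = -0.0237
Sum = 0.064 nats.

0.064 nats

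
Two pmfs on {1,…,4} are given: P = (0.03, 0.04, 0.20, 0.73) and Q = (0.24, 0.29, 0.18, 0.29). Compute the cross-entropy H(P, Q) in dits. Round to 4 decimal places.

H(P,Q) = −Σ p·log₁₀ q.
  −0.03·log₁₀(0.24) = 0.01859
  −0.04·log₁₀(0.29) = 0.02150
  −0.20·log₁₀(0.18) = 0.14895
  −0.73·log₁₀(0.29) = 0.39245
H(P,Q) = 0.5815 dits.

0.5815 dits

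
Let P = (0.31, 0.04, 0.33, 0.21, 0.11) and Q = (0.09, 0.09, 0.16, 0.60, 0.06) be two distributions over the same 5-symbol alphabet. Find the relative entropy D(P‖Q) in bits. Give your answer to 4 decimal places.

D(P‖Q) = Σ p·log₂(p/q).
  0.31·log₂(0.31/0.09) = 0.55312
  0.04·log₂(0.04/0.09) = -0.04680
  0.33·log₂(0.33/0.16) = 0.34465
  0.21·log₂(0.21/0.60) = -0.31806
  0.11·log₂(0.11/0.06) = 0.09619
D(P‖Q) = 0.6291 bits.

0.6291 bits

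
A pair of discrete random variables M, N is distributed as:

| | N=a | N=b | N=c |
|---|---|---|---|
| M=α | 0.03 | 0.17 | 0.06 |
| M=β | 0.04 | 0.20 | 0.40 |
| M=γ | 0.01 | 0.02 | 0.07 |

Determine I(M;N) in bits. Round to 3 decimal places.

0.100 bits

Marginals: p(M) = (0.2600, 0.6400, 0.1000), p(N) = (0.0800, 0.3900, 0.5300).
I(M;N) = Σ p(x,y)·log₂[p(x,y)/(p(x)p(y))].
  (α,a): 0.03·log₂(1.4423) = 0.0159
  (α,b): 0.17·log₂(1.6765) = 0.1267
  (α,c): 0.06·log₂(0.4354) = -0.0720
  (β,a): 0.04·log₂(0.7812) = -0.0142
  (β,b): 0.20·log₂(0.8013) = -0.0639
  (β,c): 0.40·log₂(1.1792) = 0.0951
  (γ,a): 0.01·log₂(1.2500) = 0.0032
  (γ,b): 0.02·log₂(0.5128) = -0.0193
  (γ,c): 0.07·log₂(1.3208) = 0.0281
Sum = 0.100 bits.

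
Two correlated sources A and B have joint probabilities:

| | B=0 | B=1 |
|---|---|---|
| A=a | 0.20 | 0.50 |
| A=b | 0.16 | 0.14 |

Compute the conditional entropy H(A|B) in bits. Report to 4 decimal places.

Chain rule: H(A|B) = H(A,B) − H(B).
Marginals: p(A) = (0.7000, 0.3000), p(B) = (0.3600, 0.6400).
H(A,B) = 1.7845 bits; H(B) = 0.9427 bits.
H(A|B) = 1.7845 − 0.9427 = 0.8418 bits.

0.8418 bits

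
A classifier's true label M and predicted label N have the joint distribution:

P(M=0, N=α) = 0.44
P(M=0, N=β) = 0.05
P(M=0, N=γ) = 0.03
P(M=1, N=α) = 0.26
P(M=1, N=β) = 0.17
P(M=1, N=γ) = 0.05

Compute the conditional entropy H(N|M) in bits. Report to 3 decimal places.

1.046 bits

Chain rule: H(N|M) = H(M,N) − H(M).
Marginals: p(M) = (0.5200, 0.4800), p(N) = (0.7000, 0.2200, 0.0800).
H(M,N) = 2.0450 bits; H(M) = 0.9988 bits.
H(N|M) = 2.0450 − 0.9988 = 1.046 bits.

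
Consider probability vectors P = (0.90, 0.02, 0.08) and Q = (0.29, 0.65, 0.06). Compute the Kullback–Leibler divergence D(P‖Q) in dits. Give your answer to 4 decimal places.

0.4224 dits

D(P‖Q) = Σ p·log₁₀(p/q).
  0.90·log₁₀(0.90/0.29) = 0.44266
  0.02·log₁₀(0.02/0.65) = -0.03024
  0.08·log₁₀(0.08/0.06) = 0.01000
D(P‖Q) = 0.4224 dits.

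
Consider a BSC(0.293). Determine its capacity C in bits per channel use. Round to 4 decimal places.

0.1274 bits

Binary symmetric channel: C = 1 − h₂(ε) where h₂ is the binary entropy function.
h₂(0.293) = −0.293·log₂0.293 − 0.707·log₂0.707 = 0.8726.
C = 1 − 0.8726 = 0.1274 bits per channel use.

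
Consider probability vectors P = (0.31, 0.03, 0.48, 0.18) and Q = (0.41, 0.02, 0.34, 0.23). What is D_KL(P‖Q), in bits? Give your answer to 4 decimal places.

0.0677 bits

D(P‖Q) = Σ p·log₂(p/q).
  0.31·log₂(0.31/0.41) = -0.12504
  0.03·log₂(0.03/0.02) = 0.01755
  0.48·log₂(0.48/0.34) = 0.23880
  0.18·log₂(0.18/0.23) = -0.06365
D(P‖Q) = 0.0677 bits.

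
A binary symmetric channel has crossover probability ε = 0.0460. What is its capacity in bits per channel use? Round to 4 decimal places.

Binary symmetric channel: C = 1 − h₂(ε) where h₂ is the binary entropy function.
h₂(0.0460) = −0.0460·log₂0.0460 − 0.9540·log₂0.9540 = 0.2692.
C = 1 − 0.2692 = 0.7308 bits per channel use.

0.7308 bits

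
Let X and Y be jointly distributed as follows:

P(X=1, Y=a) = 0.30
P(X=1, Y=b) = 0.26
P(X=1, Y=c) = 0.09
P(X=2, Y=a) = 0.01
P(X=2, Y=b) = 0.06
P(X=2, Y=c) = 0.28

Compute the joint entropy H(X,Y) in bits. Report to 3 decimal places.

H(X,Y) = −Σ p(x,y)·log₂ p(x,y) over all 6 cells.
  cell (1,a): −0.30·log₂0.30 = 0.5211
  cell (1,b): −0.26·log₂0.26 = 0.5053
  cell (1,c): −0.09·log₂0.09 = 0.3127
  cell (2,a): −0.01·log₂0.01 = 0.0664
  cell (2,b): −0.06·log₂0.06 = 0.2435
  cell (2,c): −0.28·log₂0.28 = 0.5142
Sum = 2.163 bits.

2.163 bits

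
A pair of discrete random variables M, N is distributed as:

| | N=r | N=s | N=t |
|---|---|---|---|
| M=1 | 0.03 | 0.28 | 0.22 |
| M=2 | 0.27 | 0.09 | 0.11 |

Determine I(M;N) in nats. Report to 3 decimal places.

0.178 nats

Marginals: p(M) = (0.5300, 0.4700), p(N) = (0.3000, 0.3700, 0.3300).
I(M;N) = H(M) + H(N) − H(M,N).
H(M) = 0.6913, H(N) = 1.0949, H(M,N) = 1.6078.
I(M;N) = 0.6913 + 1.0949 − 1.6078 = 0.178 nats.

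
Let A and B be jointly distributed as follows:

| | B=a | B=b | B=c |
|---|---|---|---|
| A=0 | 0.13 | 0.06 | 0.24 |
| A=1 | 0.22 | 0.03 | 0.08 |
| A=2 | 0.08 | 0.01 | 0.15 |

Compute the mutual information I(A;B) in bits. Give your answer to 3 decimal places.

0.101 bits

Marginals: p(A) = (0.4300, 0.3300, 0.2400), p(B) = (0.4300, 0.1000, 0.4700).
I(A;B) = H(A) + H(B) − H(A,B).
H(A) = 1.5455, H(B) = 1.3677, H(A,B) = 2.8127.
I(A;B) = 1.5455 + 1.3677 − 2.8127 = 0.101 bits.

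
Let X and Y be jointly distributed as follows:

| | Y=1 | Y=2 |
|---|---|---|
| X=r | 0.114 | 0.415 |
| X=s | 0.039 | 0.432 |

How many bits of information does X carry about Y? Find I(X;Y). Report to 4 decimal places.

0.0255 bits

Marginals: p(X) = (0.5290, 0.4710), p(Y) = (0.1530, 0.8470).
I(X;Y) = Σ p(x,y)·log₂[p(x,y)/(p(x)p(y))].
  (r,1): 0.114·log₂(1.4085) = 0.05633
  (r,2): 0.415·log₂(0.9262) = -0.04589
  (s,1): 0.039·log₂(0.5412) = -0.03455
  (s,2): 0.432·log₂(1.0829) = 0.04962
Sum = 0.0255 bits.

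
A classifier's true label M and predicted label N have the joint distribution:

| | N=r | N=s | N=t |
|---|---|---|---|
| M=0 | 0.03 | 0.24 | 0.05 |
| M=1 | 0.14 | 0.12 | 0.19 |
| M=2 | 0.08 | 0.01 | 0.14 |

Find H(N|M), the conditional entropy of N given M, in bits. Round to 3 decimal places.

1.304 bits

Marginals: p(M) = (0.3200, 0.4500, 0.2300), p(N) = (0.2500, 0.3700, 0.3800).
H(N|M) = Σ p(M) · H(N|M=·).
  M=0: p=0.3200, H(N|M=0) = 1.0499
  M=1: p=0.4500, H(N|M=1) = 1.5578
  M=2: p=0.2300, H(N|M=2) = 1.1626
Weighted sum = 1.304 bits.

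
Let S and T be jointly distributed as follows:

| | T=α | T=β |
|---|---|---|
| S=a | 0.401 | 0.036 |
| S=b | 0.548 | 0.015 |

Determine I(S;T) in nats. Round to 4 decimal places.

Marginals: p(S) = (0.4370, 0.5630), p(T) = (0.9490, 0.0510).
I(S;T) = Σ p(x,y)·ln[p(x,y)/(p(x)p(y))].
  (a,α): 0.401·ln(0.9669) = -0.01348
  (a,β): 0.036·ln(1.6153) = 0.01726
  (b,α): 0.548·ln(1.0257) = 0.01389
  (b,β): 0.015·ln(0.5224) = -0.00974
Sum = 0.0079 nats.

0.0079 nats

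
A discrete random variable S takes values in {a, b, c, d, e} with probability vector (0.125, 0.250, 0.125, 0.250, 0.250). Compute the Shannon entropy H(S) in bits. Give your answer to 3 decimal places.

2.250 bits

H(S) = −Σ p·log₂ p.
  −(0.125)·log₂(0.125) = 0.3750
  −(0.250)·log₂(0.250) = 0.5000
  −(0.125)·log₂(0.125) = 0.3750
  −(0.250)·log₂(0.250) = 0.5000
  −(0.250)·log₂(0.250) = 0.5000
Sum: 0.3750 + 0.5000 + 0.3750 + 0.5000 + 0.5000 = 2.250 bits.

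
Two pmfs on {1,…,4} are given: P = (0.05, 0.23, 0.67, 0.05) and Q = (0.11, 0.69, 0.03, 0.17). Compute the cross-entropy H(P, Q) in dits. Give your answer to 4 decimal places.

H(P,Q) = −Σ p·log₁₀ q.
  −0.05·log₁₀(0.11) = 0.04793
  −0.23·log₁₀(0.69) = 0.03706
  −0.67·log₁₀(0.03) = 1.02033
  −0.05·log₁₀(0.17) = 0.03848
H(P,Q) = 1.1438 dits.

1.1438 dits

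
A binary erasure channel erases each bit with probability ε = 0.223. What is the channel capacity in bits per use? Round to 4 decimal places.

0.7770 bits

Binary erasure channel: capacity C = 1 − ε.
C = 1 − 0.223 = 0.7770 bits per channel use.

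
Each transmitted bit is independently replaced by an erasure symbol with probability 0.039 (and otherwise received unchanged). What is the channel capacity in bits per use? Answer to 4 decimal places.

0.9610 bits

Binary erasure channel: capacity C = 1 − ε.
C = 1 − 0.039 = 0.9610 bits per channel use.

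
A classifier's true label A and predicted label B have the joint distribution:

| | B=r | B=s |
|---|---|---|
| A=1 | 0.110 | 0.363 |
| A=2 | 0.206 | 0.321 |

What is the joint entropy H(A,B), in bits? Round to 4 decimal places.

H(A,B) = −Σ p(x,y)·log₂ p(x,y) over all 4 cells.
  cell (1,r): −0.110·log₂0.110 = 0.35029
  cell (1,s): −0.363·log₂0.363 = 0.53069
  cell (2,r): −0.206·log₂0.206 = 0.46953
  cell (2,s): −0.321·log₂0.321 = 0.52623
Sum = 1.8767 bits.

1.8767 bits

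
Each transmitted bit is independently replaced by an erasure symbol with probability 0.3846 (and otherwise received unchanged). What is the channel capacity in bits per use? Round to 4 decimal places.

0.6154 bits

Binary erasure channel: capacity C = 1 − ε.
C = 1 − 0.3846 = 0.6154 bits per channel use.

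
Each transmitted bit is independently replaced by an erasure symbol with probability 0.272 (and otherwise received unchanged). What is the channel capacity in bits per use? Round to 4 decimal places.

0.7280 bits

Binary erasure channel: capacity C = 1 − ε.
C = 1 − 0.272 = 0.7280 bits per channel use.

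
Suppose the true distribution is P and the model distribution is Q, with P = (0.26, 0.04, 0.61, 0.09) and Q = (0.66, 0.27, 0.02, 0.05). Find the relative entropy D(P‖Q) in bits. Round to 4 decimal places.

2.6244 bits

D(P‖Q) = Σ p·log₂(p/q).
  0.26·log₂(0.26/0.66) = -0.34943
  0.04·log₂(0.04/0.27) = -0.11020
  0.61·log₂(0.61/0.02) = 3.00775
  0.09·log₂(0.09/0.05) = 0.07632
D(P‖Q) = 2.6244 bits.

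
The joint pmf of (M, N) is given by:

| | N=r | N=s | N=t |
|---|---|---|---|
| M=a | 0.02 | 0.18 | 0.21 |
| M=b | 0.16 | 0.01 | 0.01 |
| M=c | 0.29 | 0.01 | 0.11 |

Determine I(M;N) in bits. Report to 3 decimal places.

0.483 bits

Marginals: p(M) = (0.4100, 0.1800, 0.4100), p(N) = (0.4700, 0.2000, 0.3300).
I(M;N) = Σ p(x,y)·log₂[p(x,y)/(p(x)p(y))].
  (a,r): 0.02·log₂(0.1038) = -0.0654
  (a,s): 0.18·log₂(2.1951) = 0.2042
  (a,t): 0.21·log₂(1.5521) = 0.1332
  (b,r): 0.16·log₂(1.8913) = 0.1471
  (b,s): 0.01·log₂(0.2778) = -0.0185
  (b,t): 0.01·log₂(0.1684) = -0.0257
  (c,r): 0.29·log₂(1.5049) = 0.1710
  (c,s): 0.01·log₂(0.1220) = -0.0304
  (c,t): 0.11·log₂(0.8130) = -0.0329
Sum = 0.483 bits.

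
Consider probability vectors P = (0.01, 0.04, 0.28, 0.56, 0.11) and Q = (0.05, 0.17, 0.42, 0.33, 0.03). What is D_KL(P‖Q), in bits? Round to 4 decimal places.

D(P‖Q) = Σ p·log₂(p/q).
  0.01·log₂(0.01/0.05) = -0.02322
  0.04·log₂(0.04/0.17) = -0.08350
  0.28·log₂(0.28/0.42) = -0.16379
  0.56·log₂(0.56/0.33) = 0.42726
  0.11·log₂(0.11/0.03) = 0.20619
D(P‖Q) = 0.3629 bits.

0.3629 bits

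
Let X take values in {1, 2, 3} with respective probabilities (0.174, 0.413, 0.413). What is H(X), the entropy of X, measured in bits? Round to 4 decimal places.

1.4928 bits

H(X) = −Σ p·log₂ p.
  −(0.174)·log₂(0.174) = 0.43897
  −(0.413)·log₂(0.413) = 0.52690
  −(0.413)·log₂(0.413) = 0.52690
Sum: 0.43897 + 0.52690 + 0.52690 = 1.4928 bits.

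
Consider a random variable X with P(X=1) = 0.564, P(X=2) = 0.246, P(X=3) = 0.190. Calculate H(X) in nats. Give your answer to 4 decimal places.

H(X) = −Σ p·ln p.
  −(0.564)·ln(0.564) = 0.32300
  −(0.246)·ln(0.246) = 0.34500
  −(0.190)·ln(0.190) = 0.31554
Sum: 0.32300 + 0.34500 + 0.31554 = 0.9835 nats.

0.9835 nats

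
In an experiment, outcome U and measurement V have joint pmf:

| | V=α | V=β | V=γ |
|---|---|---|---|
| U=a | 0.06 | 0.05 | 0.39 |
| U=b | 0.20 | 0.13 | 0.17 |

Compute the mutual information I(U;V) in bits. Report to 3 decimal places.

Marginals: p(U) = (0.5000, 0.5000), p(V) = (0.2600, 0.1800, 0.5600).
I(U;V) = Σ p(x,y)·log₂[p(x,y)/(p(x)p(y))].
  (a,α): 0.06·log₂(0.4615) = -0.0669
  (a,β): 0.05·log₂(0.5556) = -0.0424
  (a,γ): 0.39·log₂(1.3929) = 0.1864
  (b,α): 0.20·log₂(1.5385) = 0.1243
  (b,β): 0.13·log₂(1.4444) = 0.0690
  (b,γ): 0.17·log₂(0.6071) = -0.1224
Sum = 0.148 bits.

0.148 bits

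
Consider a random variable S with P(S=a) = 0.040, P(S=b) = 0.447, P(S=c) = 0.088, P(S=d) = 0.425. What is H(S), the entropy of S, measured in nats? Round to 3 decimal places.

H(S) = −Σ p·ln p.
  −(0.040)·ln(0.040) = 0.1288
  −(0.447)·ln(0.447) = 0.3599
  −(0.088)·ln(0.088) = 0.2139
  −(0.425)·ln(0.425) = 0.3637
Sum: 0.1288 + 0.3599 + 0.2139 + 0.3637 = 1.066 nats.

1.066 nats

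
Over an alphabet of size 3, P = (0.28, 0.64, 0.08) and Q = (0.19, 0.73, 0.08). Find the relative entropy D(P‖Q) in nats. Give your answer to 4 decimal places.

D(P‖Q) = Σ p·ln(p/q).
  0.28·ln(0.28/0.19) = 0.10857
  0.64·ln(0.64/0.73) = -0.08421
  0.08·ln(0.08/0.08) = 0.00000
D(P‖Q) = 0.0244 nats.

0.0244 nats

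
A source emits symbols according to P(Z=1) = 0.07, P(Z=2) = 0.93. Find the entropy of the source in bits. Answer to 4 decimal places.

0.3659 bits

H(Z) = −Σ p·log₂ p.
  −(0.07)·log₂(0.07) = 0.26856
  −(0.93)·log₂(0.93) = 0.09737
Sum: 0.26856 + 0.09737 = 0.3659 bits.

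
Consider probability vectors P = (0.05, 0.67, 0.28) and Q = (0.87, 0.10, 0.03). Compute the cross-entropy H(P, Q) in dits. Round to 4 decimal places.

H(P,Q) = −Σ p·log₁₀ q.
  −0.05·log₁₀(0.87) = 0.00302
  −0.67·log₁₀(0.10) = 0.67000
  −0.28·log₁₀(0.03) = 0.42641
H(P,Q) = 1.0994 dits.

1.0994 dits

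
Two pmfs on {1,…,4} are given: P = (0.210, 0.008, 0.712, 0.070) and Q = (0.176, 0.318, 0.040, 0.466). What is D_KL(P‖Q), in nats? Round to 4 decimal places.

1.9249 nats

D(P‖Q) = Σ p·ln(p/q).
  0.210·ln(0.210/0.176) = 0.03709
  0.008·ln(0.008/0.318) = -0.02946
  0.712·ln(0.712/0.040) = 2.04999
  0.070·ln(0.070/0.466) = -0.13270
D(P‖Q) = 1.9249 nats.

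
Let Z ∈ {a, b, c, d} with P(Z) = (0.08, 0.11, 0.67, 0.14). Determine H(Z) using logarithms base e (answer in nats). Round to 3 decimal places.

0.988 nats

H(Z) = −Σ p·ln p.
  −(0.08)·ln(0.08) = 0.2021
  −(0.11)·ln(0.11) = 0.2428
  −(0.67)·ln(0.67) = 0.2683
  −(0.14)·ln(0.14) = 0.2753
Sum: 0.2021 + 0.2428 + 0.2683 + 0.2753 = 0.988 nats.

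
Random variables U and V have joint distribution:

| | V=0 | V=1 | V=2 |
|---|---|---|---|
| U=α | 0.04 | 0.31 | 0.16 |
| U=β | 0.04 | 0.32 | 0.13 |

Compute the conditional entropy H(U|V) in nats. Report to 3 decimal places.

Marginals: p(U) = (0.5100, 0.4900), p(V) = (0.0800, 0.6300, 0.2900).
H(U|V) = Σ p(V) · H(U|V=·).
  V=0: p=0.0800, H(U|V=0) = 0.6931
  V=1: p=0.6300, H(U|V=1) = 0.6930
  V=2: p=0.2900, H(U|V=2) = 0.6878
Weighted sum = 0.692 nats.

0.692 nats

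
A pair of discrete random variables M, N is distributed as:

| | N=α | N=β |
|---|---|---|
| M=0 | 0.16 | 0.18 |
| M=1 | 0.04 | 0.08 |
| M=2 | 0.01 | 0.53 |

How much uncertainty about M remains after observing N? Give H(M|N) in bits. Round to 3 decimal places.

1.156 bits

Chain rule: H(M|N) = H(M,N) − H(N).
Marginals: p(M) = (0.3400, 0.1200, 0.5400), p(N) = (0.2100, 0.7900).
H(M,N) = 1.8975 bits; H(N) = 0.7415 bits.
H(M|N) = 1.8975 − 0.7415 = 1.156 bits.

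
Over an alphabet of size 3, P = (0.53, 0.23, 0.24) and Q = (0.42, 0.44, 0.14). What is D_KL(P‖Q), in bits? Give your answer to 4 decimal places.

D(P‖Q) = Σ p·log₂(p/q).
  0.53·log₂(0.53/0.42) = 0.17787
  0.23·log₂(0.23/0.44) = -0.21525
  0.24·log₂(0.24/0.14) = 0.18663
D(P‖Q) = 0.1492 bits.

0.1492 bits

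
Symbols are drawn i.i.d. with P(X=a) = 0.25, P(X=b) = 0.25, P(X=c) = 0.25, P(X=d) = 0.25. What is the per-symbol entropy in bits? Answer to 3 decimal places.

H(X) = −Σ p·log₂ p.
  −(0.25)·log₂(0.25) = 0.5000
  −(0.25)·log₂(0.25) = 0.5000
  −(0.25)·log₂(0.25) = 0.5000
  −(0.25)·log₂(0.25) = 0.5000
Sum: 0.5000 + 0.5000 + 0.5000 + 0.5000 = 2.000 bits.

2.000 bits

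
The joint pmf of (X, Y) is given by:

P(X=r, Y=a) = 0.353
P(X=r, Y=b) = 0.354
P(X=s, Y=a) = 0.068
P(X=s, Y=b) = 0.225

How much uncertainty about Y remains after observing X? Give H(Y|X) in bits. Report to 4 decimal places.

Marginals: p(X) = (0.7070, 0.2930), p(Y) = (0.4210, 0.5790).
H(Y|X) = Σ p(X) · H(Y|X=·).
  X=r: p=0.7070, H(Y|X=r) = 1.0000
  X=s: p=0.2930, H(Y|X=s) = 0.7816
Weighted sum = 0.9360 bits.

0.9360 bits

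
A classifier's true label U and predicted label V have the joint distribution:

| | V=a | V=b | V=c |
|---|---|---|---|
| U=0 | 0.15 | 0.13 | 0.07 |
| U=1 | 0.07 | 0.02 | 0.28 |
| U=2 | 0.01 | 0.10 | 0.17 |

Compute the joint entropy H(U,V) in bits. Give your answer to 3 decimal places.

H(U,V) = −Σ p(x,y)·log₂ p(x,y) over all 9 cells.
  cell (0,a): −0.15·log₂0.15 = 0.4105
  cell (0,b): −0.13·log₂0.13 = 0.3826
  cell (0,c): −0.07·log₂0.07 = 0.2686
  cell (1,a): −0.07·log₂0.07 = 0.2686
  cell (1,b): −0.02·log₂0.02 = 0.1129
  cell (1,c): −0.28·log₂0.28 = 0.5142
  cell (2,a): −0.01·log₂0.01 = 0.0664
  cell (2,b): −0.10·log₂0.10 = 0.3322
  cell (2,c): −0.17·log₂0.17 = 0.4346
Sum = 2.791 bits.

2.791 bits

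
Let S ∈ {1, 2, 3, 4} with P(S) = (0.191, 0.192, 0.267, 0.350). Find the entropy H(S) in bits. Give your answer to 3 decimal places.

1.952 bits

H(S) = −Σ p·log₂ p.
  −(0.191)·log₂(0.191) = 0.4562
  −(0.192)·log₂(0.192) = 0.4571
  −(0.267)·log₂(0.267) = 0.5087
  −(0.350)·log₂(0.350) = 0.5301
Sum: 0.4562 + 0.4571 + 0.5087 + 0.5301 = 1.952 bits.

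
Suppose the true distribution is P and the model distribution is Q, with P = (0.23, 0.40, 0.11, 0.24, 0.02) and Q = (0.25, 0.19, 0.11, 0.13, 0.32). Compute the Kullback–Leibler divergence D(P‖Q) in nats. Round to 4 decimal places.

0.3703 nats

D(P‖Q) = Σ p·ln(p/q).
  0.23·ln(0.23/0.25) = -0.01918
  0.40·ln(0.40/0.19) = 0.29778
  0.11·ln(0.11/0.11) = 0.00000
  0.24·ln(0.24/0.13) = 0.14715
  0.02·ln(0.02/0.32) = -0.05545
D(P‖Q) = 0.3703 nats.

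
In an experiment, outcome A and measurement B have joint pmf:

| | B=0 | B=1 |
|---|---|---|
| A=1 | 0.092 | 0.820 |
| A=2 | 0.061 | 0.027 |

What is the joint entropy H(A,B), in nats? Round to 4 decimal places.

H(A,B) = −Σ p(x,y)·ln p(x,y) over all 4 cells.
  cell (1,0): −0.092·ln0.092 = 0.21951
  cell (1,1): −0.820·ln0.820 = 0.16273
  cell (2,0): −0.061·ln0.061 = 0.17061
  cell (2,1): −0.027·ln0.027 = 0.09752
Sum = 0.6504 nats.

0.6504 nats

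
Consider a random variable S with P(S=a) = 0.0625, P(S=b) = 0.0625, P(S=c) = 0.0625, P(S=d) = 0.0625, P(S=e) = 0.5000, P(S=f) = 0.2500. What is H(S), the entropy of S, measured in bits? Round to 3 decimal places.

H(S) = −Σ p·log₂ p.
  −(0.0625)·log₂(0.0625) = 0.2500
  −(0.0625)·log₂(0.0625) = 0.2500
  −(0.0625)·log₂(0.0625) = 0.2500
  −(0.0625)·log₂(0.0625) = 0.2500
  −(0.5000)·log₂(0.5000) = 0.5000
  −(0.2500)·log₂(0.2500) = 0.5000
Sum: 0.2500 + 0.2500 + 0.2500 + 0.2500 + 0.5000 + 0.5000 = 2.000 bits.

2.000 bits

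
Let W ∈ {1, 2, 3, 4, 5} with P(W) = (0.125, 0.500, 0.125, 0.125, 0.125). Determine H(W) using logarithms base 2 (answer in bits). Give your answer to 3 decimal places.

H(W) = −Σ p·log₂ p.
  −(0.125)·log₂(0.125) = 0.3750
  −(0.500)·log₂(0.500) = 0.5000
  −(0.125)·log₂(0.125) = 0.3750
  −(0.125)·log₂(0.125) = 0.3750
  −(0.125)·log₂(0.125) = 0.3750
Sum: 0.3750 + 0.5000 + 0.3750 + 0.3750 + 0.3750 = 2.000 bits.

2.000 bits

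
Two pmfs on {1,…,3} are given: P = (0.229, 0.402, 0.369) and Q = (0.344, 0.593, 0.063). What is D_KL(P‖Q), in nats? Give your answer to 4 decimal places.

D(P‖Q) = Σ p·ln(p/q).
  0.229·ln(0.229/0.344) = -0.09318
  0.402·ln(0.402/0.593) = -0.15627
  0.369·ln(0.369/0.063) = 0.65227
D(P‖Q) = 0.4028 nats.

0.4028 nats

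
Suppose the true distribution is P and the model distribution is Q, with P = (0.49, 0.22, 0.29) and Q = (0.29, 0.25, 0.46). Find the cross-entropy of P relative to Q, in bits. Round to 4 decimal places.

1.6400 bits

H(P,Q) = −Σ p·log₂ q.
  −0.49·log₂(0.29) = 0.87508
  −0.22·log₂(0.25) = 0.44000
  −0.29·log₂(0.46) = 0.32489
H(P,Q) = 1.6400 bits.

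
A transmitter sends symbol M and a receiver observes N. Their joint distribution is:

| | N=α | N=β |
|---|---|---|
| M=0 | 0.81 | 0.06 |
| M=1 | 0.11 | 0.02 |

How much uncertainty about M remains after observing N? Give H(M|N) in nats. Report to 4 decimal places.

Marginals: p(M) = (0.8700, 0.1300), p(N) = (0.9200, 0.0800).
H(M|N) = Σ p(N) · H(M|N=·).
  N=α: p=0.9200, H(M|N=α) = 0.3661
  N=β: p=0.0800, H(M|N=β) = 0.5623
Weighted sum = 0.3818 nats.

0.3818 nats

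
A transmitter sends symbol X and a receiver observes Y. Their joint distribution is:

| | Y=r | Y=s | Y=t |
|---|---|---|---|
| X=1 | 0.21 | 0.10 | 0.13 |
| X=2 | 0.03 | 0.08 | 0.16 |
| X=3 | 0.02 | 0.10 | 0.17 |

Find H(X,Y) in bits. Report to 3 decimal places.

2.934 bits

H(X,Y) = −Σ p(x,y)·log₂ p(x,y) over all 9 cells.
  cell (1,r): −0.21·log₂0.21 = 0.4728
  cell (1,s): −0.10·log₂0.10 = 0.3322
  cell (1,t): −0.13·log₂0.13 = 0.3826
  cell (2,r): −0.03·log₂0.03 = 0.1518
  cell (2,s): −0.08·log₂0.08 = 0.2915
  cell (2,t): −0.16·log₂0.16 = 0.4230
  cell (3,r): −0.02·log₂0.02 = 0.1129
  cell (3,s): −0.10·log₂0.10 = 0.3322
  cell (3,t): −0.17·log₂0.17 = 0.4346
Sum = 2.934 bits.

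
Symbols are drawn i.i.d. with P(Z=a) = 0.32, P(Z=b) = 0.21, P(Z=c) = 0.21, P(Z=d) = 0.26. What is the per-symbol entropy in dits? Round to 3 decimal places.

H(Z) = −Σ p·log₁₀ p.
  −(0.32)·log₁₀(0.32) = 0.1584
  −(0.21)·log₁₀(0.21) = 0.1423
  −(0.21)·log₁₀(0.21) = 0.1423
  −(0.26)·log₁₀(0.26) = 0.1521
Sum: 0.1584 + 0.1423 + 0.1423 + 0.1521 = 0.595 dits.

0.595 dits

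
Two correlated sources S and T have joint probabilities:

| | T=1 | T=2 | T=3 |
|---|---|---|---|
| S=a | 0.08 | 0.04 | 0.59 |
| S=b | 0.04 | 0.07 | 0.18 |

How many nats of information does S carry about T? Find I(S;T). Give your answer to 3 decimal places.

Marginals: p(S) = (0.7100, 0.2900), p(T) = (0.1200, 0.1100, 0.7700).
I(S;T) = H(S) + H(T) − H(S,T).
H(S) = 0.6022, H(T) = 0.6985, H(S,T) = 1.2657.
I(S;T) = 0.6022 + 0.6985 − 1.2657 = 0.035 nats.

0.035 nats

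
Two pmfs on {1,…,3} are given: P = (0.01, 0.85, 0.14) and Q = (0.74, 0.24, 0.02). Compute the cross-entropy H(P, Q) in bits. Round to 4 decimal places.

2.5445 bits

H(P,Q) = −Σ p·log₂ q.
  −0.01·log₂(0.74) = 0.00434
  −0.85·log₂(0.24) = 1.75006
  −0.14·log₂(0.02) = 0.79014
H(P,Q) = 2.5445 bits.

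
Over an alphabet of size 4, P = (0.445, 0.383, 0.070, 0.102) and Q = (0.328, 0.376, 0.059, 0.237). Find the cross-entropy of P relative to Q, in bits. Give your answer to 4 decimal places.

H(P,Q) = −Σ p·log₂ q.
  −0.445·log₂(0.328) = 0.71566
  −0.383·log₂(0.376) = 0.54049
  −0.070·log₂(0.059) = 0.28582
  −0.102·log₂(0.237) = 0.21186
H(P,Q) = 1.7538 bits.

1.7538 bits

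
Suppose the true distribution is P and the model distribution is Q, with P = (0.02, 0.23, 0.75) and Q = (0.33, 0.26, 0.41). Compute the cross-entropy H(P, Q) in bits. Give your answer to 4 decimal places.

H(P,Q) = −Σ p·log₂ q.
  −0.02·log₂(0.33) = 0.03199
  −0.23·log₂(0.26) = 0.44699
  −0.75·log₂(0.41) = 0.96473
H(P,Q) = 1.4437 bits.

1.4437 bits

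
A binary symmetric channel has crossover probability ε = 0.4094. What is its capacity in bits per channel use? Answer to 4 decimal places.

Binary symmetric channel: C = 1 − h₂(ε) where h₂ is the binary entropy function.
h₂(0.4094) = −0.4094·log₂0.4094 − 0.5906·log₂0.5906 = 0.9762.
C = 1 − 0.9762 = 0.0238 bits per channel use.

0.0238 bits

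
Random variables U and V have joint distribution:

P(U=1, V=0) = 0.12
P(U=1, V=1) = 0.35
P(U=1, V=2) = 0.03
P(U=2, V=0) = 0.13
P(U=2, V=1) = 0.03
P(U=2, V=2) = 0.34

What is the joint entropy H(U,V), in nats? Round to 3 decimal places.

H(U,V) = −Σ p(x,y)·ln p(x,y) over all 6 cells.
  cell (1,0): −0.12·ln0.12 = 0.2544
  cell (1,1): −0.35·ln0.35 = 0.3674
  cell (1,2): −0.03·ln0.03 = 0.1052
  cell (2,0): −0.13·ln0.13 = 0.2652
  cell (2,1): −0.03·ln0.03 = 0.1052
  cell (2,2): −0.34·ln0.34 = 0.3668
Sum = 1.464 nats.

1.464 nats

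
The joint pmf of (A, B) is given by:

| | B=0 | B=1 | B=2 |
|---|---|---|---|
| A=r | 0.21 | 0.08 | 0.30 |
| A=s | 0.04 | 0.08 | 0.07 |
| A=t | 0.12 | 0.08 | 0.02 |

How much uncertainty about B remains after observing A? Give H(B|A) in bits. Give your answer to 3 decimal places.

1.418 bits

Chain rule: H(B|A) = H(A,B) − H(A).
Marginals: p(A) = (0.5900, 0.1900, 0.2200), p(B) = (0.3700, 0.2400, 0.3900).
H(A,B) = 2.8027 bits; H(A) = 1.3849 bits.
H(B|A) = 2.8027 − 1.3849 = 1.418 bits.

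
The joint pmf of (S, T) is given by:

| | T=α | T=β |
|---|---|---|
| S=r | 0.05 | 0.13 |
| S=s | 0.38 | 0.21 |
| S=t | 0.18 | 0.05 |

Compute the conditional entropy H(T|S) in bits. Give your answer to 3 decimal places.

Marginals: p(S) = (0.1800, 0.5900, 0.2300), p(T) = (0.6100, 0.3900).
H(T|S) = Σ p(S) · H(T|S=·).
  S=r: p=0.1800, H(T|S=r) = 0.8524
  S=s: p=0.5900, H(T|S=s) = 0.9393
  S=t: p=0.2300, H(T|S=t) = 0.7554
Weighted sum = 0.881 bits.

0.881 bits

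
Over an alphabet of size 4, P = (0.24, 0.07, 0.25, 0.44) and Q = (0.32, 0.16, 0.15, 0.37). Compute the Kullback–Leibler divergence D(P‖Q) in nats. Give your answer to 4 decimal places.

0.0770 nats

D(P‖Q) = Σ p·ln(p/q).
  0.24·ln(0.24/0.32) = -0.06904
  0.07·ln(0.07/0.16) = -0.05787
  0.25·ln(0.25/0.15) = 0.12771
  0.44·ln(0.44/0.37) = 0.07624
D(P‖Q) = 0.0770 nats.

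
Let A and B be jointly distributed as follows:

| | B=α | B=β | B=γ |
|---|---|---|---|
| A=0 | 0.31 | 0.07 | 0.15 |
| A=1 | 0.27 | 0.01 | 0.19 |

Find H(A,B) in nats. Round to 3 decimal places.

1.549 nats

H(A,B) = −Σ p(x,y)·ln p(x,y) over all 6 cells.
  cell (0,α): −0.31·ln0.31 = 0.3631
  cell (0,β): −0.07·ln0.07 = 0.1861
  cell (0,γ): −0.15·ln0.15 = 0.2846
  cell (1,α): −0.27·ln0.27 = 0.3535
  cell (1,β): −0.01·ln0.01 = 0.0461
  cell (1,γ): −0.19·ln0.19 = 0.3155
Sum = 1.549 nats.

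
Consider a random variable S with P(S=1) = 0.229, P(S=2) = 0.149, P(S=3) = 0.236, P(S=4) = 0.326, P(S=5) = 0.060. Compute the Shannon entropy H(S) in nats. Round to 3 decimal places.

H(S) = −Σ p·ln p.
  −(0.229)·ln(0.229) = 0.3376
  −(0.149)·ln(0.149) = 0.2837
  −(0.236)·ln(0.236) = 0.3408
  −(0.326)·ln(0.326) = 0.3654
  −(0.060)·ln(0.060) = 0.1688
Sum: 0.3376 + 0.2837 + 0.3408 + 0.3654 + 0.1688 = 1.496 nats.

1.496 nats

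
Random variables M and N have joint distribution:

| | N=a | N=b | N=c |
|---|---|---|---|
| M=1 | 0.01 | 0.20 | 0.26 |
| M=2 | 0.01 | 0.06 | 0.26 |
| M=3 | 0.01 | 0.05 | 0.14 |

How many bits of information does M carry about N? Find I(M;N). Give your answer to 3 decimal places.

0.044 bits

Marginals: p(M) = (0.4700, 0.3300, 0.2000), p(N) = (0.0300, 0.3100, 0.6600).
I(M;N) = Σ p(x,y)·log₂[p(x,y)/(p(x)p(y))].
  (1,a): 0.01·log₂(0.7092) = -0.0050
  (1,b): 0.20·log₂(1.3727) = 0.0914
  (1,c): 0.26·log₂(0.8382) = -0.0662
  (2,a): 0.01·log₂(1.0101) = 0.0001
  (2,b): 0.06·log₂(0.5865) = -0.0462
  (2,c): 0.26·log₂(1.1938) = 0.0664
  (3,a): 0.01·log₂(1.6667) = 0.0074
  (3,b): 0.05·log₂(0.8065) = -0.0155
  (3,c): 0.14·log₂(1.0606) = 0.0119
Sum = 0.044 bits.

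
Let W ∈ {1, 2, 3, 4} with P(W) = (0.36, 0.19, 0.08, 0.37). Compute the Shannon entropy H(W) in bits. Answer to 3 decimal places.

H(W) = −Σ p·log₂ p.
  −(0.36)·log₂(0.36) = 0.5306
  −(0.19)·log₂(0.19) = 0.4552
  −(0.08)·log₂(0.08) = 0.2915
  −(0.37)·log₂(0.37) = 0.5307
Sum: 0.5306 + 0.4552 + 0.2915 + 0.5307 = 1.808 bits.

1.808 bits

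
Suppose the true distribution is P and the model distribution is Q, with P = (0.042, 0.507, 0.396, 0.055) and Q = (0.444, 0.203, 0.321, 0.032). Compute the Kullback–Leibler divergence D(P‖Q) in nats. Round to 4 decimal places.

D(P‖Q) = Σ p·ln(p/q).
  0.042·ln(0.042/0.444) = -0.09904
  0.507·ln(0.507/0.203) = 0.46406
  0.396·ln(0.396/0.321) = 0.08315
  0.055·ln(0.055/0.032) = 0.02979
D(P‖Q) = 0.4780 nats.

0.4780 nats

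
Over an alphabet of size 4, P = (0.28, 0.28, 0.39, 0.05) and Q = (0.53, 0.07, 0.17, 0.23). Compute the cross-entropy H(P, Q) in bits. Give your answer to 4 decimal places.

H(P,Q) = −Σ p·log₂ q.
  −0.28·log₂(0.53) = 0.25646
  −0.28·log₂(0.07) = 1.07422
  −0.39·log₂(0.17) = 0.99699
  −0.05·log₂(0.23) = 0.10601
H(P,Q) = 2.4337 bits.

2.4337 bits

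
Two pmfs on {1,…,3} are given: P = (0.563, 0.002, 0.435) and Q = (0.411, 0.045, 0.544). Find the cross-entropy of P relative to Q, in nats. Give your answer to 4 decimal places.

0.7716 nats

H(P,Q) = −Σ p·ln q.
  −0.563·ln(0.411) = 0.50060
  −0.002·ln(0.045) = 0.00620
  −0.435·ln(0.544) = 0.26483
H(P,Q) = 0.7716 nats.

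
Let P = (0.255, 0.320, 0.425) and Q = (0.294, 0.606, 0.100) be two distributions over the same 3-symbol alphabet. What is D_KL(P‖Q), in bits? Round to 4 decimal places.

D(P‖Q) = Σ p·log₂(p/q).
  0.255·log₂(0.255/0.294) = -0.05236
  0.320·log₂(0.320/0.606) = -0.29480
  0.425·log₂(0.425/0.100) = 0.88717
D(P‖Q) = 0.5400 bits.

0.5400 bits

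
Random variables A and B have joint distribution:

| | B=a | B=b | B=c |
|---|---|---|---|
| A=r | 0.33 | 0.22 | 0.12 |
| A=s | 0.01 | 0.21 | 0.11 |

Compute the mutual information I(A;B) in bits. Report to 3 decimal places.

0.190 bits

Marginals: p(A) = (0.6700, 0.3300), p(B) = (0.3400, 0.4300, 0.2300).
I(A;B) = Σ p(x,y)·log₂[p(x,y)/(p(x)p(y))].
  (r,a): 0.33·log₂(1.4486) = 0.1765
  (r,b): 0.22·log₂(0.7636) = -0.0856
  (r,c): 0.12·log₂(0.7787) = -0.0433
  (s,a): 0.01·log₂(0.0891) = -0.0349
  (s,b): 0.21·log₂(1.4799) = 0.1188
  (s,c): 0.11·log₂(1.4493) = 0.0589
Sum = 0.190 bits.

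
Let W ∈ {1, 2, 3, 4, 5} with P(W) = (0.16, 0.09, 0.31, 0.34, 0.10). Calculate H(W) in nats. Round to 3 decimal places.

1.470 nats

H(W) = −Σ p·ln p.
  −(0.16)·ln(0.16) = 0.2932
  −(0.09)·ln(0.09) = 0.2167
  −(0.31)·ln(0.31) = 0.3631
  −(0.34)·ln(0.34) = 0.3668
  −(0.10)·ln(0.10) = 0.2303
Sum: 0.2932 + 0.2167 + 0.3631 + 0.3668 + 0.2303 = 1.470 nats.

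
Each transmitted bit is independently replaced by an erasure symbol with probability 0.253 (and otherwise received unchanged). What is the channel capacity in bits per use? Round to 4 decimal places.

Binary erasure channel: capacity C = 1 − ε.
C = 1 − 0.253 = 0.7470 bits per channel use.

0.7470 bits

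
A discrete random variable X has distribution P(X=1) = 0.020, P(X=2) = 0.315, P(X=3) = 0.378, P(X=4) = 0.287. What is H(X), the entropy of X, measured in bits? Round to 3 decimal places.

1.685 bits

H(X) = −Σ p·log₂ p.
  −(0.020)·log₂(0.020) = 0.1129
  −(0.315)·log₂(0.315) = 0.5250
  −(0.378)·log₂(0.378) = 0.5305
  −(0.287)·log₂(0.287) = 0.5169
Sum: 0.1129 + 0.5250 + 0.5305 + 0.5169 = 1.685 bits.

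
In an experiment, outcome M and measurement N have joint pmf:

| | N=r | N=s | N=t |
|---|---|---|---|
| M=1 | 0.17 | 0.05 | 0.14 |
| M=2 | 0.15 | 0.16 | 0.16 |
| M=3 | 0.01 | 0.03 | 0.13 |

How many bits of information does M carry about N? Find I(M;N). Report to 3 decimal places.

0.117 bits

Marginals: p(M) = (0.3600, 0.4700, 0.1700), p(N) = (0.3300, 0.2400, 0.4300).
I(M;N) = Σ p(x,y)·log₂[p(x,y)/(p(x)p(y))].
  (1,r): 0.17·log₂(1.4310) = 0.0879
  (1,s): 0.05·log₂(0.5787) = -0.0395
  (1,t): 0.14·log₂(0.9044) = -0.0203
  (2,r): 0.15·log₂(0.9671) = -0.0072
  (2,s): 0.16·log₂(1.4184) = 0.0807
  (2,t): 0.16·log₂(0.7917) = -0.0539
  (3,r): 0.01·log₂(0.1783) = -0.0249
  (3,s): 0.03·log₂(0.7353) = -0.0133
  (3,t): 0.13·log₂(1.7784) = 0.1080
Sum = 0.117 bits.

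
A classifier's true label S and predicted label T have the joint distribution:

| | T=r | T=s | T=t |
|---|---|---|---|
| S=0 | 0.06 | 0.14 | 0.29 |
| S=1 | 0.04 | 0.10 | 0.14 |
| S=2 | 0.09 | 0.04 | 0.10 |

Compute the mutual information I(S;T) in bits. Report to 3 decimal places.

0.057 bits

Marginals: p(S) = (0.4900, 0.2800, 0.2300), p(T) = (0.1900, 0.2800, 0.5300).
I(S;T) = H(S) + H(T) − H(S,T).
H(S) = 1.5062, H(T) = 1.4549, H(S,T) = 2.9042.
I(S;T) = 1.5062 + 1.4549 − 2.9042 = 0.057 bits.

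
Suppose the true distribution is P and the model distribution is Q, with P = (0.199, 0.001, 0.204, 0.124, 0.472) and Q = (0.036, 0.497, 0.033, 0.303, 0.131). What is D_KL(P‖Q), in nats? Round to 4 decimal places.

D(P‖Q) = Σ p·ln(p/q).
  0.199·ln(0.199/0.036) = 0.34025
  0.001·ln(0.001/0.497) = -0.00621
  0.204·ln(0.204/0.033) = 0.37161
  0.124·ln(0.124/0.303) = -0.11079
  0.472·ln(0.472/0.131) = 0.60500
D(P‖Q) = 1.1999 nats.

1.1999 nats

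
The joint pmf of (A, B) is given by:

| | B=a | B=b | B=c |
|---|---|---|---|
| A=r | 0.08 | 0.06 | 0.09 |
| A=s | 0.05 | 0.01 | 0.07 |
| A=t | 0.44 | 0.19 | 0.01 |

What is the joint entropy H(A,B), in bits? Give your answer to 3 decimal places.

H(A,B) = −Σ p(x,y)·log₂ p(x,y) over all 9 cells.
  cell (r,a): −0.08·log₂0.08 = 0.2915
  cell (r,b): −0.06·log₂0.06 = 0.2435
  cell (r,c): −0.09·log₂0.09 = 0.3127
  cell (s,a): −0.05·log₂0.05 = 0.2161
  cell (s,b): −0.01·log₂0.01 = 0.0664
  cell (s,c): −0.07·log₂0.07 = 0.2686
  cell (t,a): −0.44·log₂0.44 = 0.5211
  cell (t,b): −0.19·log₂0.19 = 0.4552
  cell (t,c): −0.01·log₂0.01 = 0.0664
Sum = 2.442 bits.

2.442 bits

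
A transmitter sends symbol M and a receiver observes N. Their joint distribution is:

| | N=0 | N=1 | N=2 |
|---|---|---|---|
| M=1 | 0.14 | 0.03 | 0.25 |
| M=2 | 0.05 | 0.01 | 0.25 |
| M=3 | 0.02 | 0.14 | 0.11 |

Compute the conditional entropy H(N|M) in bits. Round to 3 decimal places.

1.132 bits

Marginals: p(M) = (0.4200, 0.3100, 0.2700), p(N) = (0.2100, 0.1800, 0.6100).
H(N|M) = Σ p(M) · H(N|M=·).
  M=1: p=0.4200, H(N|M=1) = 1.2458
  M=2: p=0.3100, H(N|M=2) = 0.8346
  M=3: p=0.2700, H(N|M=3) = 1.2972
Weighted sum = 1.132 bits.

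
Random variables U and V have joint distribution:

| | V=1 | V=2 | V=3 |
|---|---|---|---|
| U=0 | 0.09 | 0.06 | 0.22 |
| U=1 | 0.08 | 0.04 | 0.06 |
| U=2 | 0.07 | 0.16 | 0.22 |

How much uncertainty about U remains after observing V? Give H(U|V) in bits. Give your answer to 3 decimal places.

1.430 bits

Marginals: p(U) = (0.3700, 0.1800, 0.4500), p(V) = (0.2400, 0.2600, 0.5000).
H(U|V) = Σ p(V) · H(U|V=·).
  V=1: p=0.2400, H(U|V=1) = 1.5774
  V=2: p=0.2600, H(U|V=2) = 1.3347
  V=3: p=0.5000, H(U|V=3) = 1.4094
Weighted sum = 1.430 bits.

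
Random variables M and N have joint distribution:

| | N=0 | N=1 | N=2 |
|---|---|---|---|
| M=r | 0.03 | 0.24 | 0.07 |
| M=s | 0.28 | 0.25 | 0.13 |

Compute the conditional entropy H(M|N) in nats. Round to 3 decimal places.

Chain rule: H(M|N) = H(M,N) − H(N).
Marginals: p(M) = (0.3400, 0.6600), p(N) = (0.3100, 0.4900, 0.2000).
H(M,N) = 1.6021 nats; H(N) = 1.0345 nats.
H(M|N) = 1.6021 − 1.0345 = 0.568 nats.

0.568 nats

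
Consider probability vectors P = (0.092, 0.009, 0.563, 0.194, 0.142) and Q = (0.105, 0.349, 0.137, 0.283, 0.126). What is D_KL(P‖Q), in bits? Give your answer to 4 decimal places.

1.0017 bits

D(P‖Q) = Σ p·log₂(p/q).
  0.092·log₂(0.092/0.105) = -0.01754
  0.009·log₂(0.009/0.349) = -0.04749
  0.563·log₂(0.563/0.137) = 1.14793
  0.194·log₂(0.194/0.283) = -0.10568
  0.142·log₂(0.142/0.126) = 0.02449
D(P‖Q) = 1.0017 bits.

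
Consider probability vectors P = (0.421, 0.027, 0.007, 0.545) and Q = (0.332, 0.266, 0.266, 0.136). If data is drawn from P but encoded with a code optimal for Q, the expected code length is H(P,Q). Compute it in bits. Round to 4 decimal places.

2.3033 bits

H(P,Q) = −Σ p·log₂ q.
  −0.421·log₂(0.332) = 0.66970
  −0.027·log₂(0.266) = 0.05158
  −0.007·log₂(0.266) = 0.01337
  −0.545·log₂(0.136) = 1.56869
H(P,Q) = 2.3033 bits.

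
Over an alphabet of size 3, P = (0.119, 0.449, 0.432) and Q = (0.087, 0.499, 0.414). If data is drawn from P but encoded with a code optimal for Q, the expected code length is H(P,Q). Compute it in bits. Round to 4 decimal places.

H(P,Q) = −Σ p·log₂ q.
  −0.119·log₂(0.087) = 0.41922
  −0.449·log₂(0.499) = 0.45030
  −0.432·log₂(0.414) = 0.54963
H(P,Q) = 1.4191 bits.

1.4191 bits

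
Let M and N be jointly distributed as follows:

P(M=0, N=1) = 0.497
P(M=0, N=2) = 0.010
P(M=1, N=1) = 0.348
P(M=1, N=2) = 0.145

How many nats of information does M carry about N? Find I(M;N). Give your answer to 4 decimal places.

0.0835 nats

Marginals: p(M) = (0.5070, 0.4930), p(N) = (0.8450, 0.1550).
I(M;N) = Σ p(x,y)·ln[p(x,y)/(p(x)p(y))].
  (0,1): 0.497·ln(1.1601) = 0.07380
  (0,2): 0.010·ln(0.1273) = -0.02062
  (1,1): 0.348·ln(0.8354) = -0.06260
  (1,2): 0.145·ln(1.8975) = 0.09288
Sum = 0.0835 nats.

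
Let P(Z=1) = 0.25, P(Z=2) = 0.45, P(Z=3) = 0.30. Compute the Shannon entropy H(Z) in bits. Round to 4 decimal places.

1.5395 bits

H(Z) = −Σ p·log₂ p.
  −(0.25)·log₂(0.25) = 0.50000
  −(0.45)·log₂(0.45) = 0.51840
  −(0.30)·log₂(0.30) = 0.52109
Sum: 0.50000 + 0.51840 + 0.52109 = 1.5395 bits.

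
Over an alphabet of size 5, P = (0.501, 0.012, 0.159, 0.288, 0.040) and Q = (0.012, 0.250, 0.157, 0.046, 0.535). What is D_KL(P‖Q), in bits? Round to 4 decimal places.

3.2601 bits

D(P‖Q) = Σ p·log₂(p/q).
  0.501·log₂(0.501/0.012) = 2.69724
  0.012·log₂(0.012/0.250) = -0.05257
  0.159·log₂(0.159/0.157) = 0.00290
  0.288·log₂(0.288/0.046) = 0.76215
  0.040·log₂(0.040/0.535) = -0.14966
D(P‖Q) = 3.2601 bits.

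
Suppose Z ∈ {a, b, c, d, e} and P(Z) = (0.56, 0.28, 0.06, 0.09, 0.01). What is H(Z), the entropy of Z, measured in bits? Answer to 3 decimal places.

H(Z) = −Σ p·log₂ p.
  −(0.56)·log₂(0.56) = 0.4684
  −(0.28)·log₂(0.28) = 0.5142
  −(0.06)·log₂(0.06) = 0.2435
  −(0.09)·log₂(0.09) = 0.3127
  −(0.01)·log₂(0.01) = 0.0664
Sum: 0.4684 + 0.5142 + 0.2435 + 0.3127 + 0.0664 = 1.605 bits.

1.605 bits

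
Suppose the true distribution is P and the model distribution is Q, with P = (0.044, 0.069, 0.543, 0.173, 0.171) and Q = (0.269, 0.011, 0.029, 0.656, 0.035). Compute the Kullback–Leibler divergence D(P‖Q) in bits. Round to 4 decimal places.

D(P‖Q) = Σ p·log₂(p/q).
  0.044·log₂(0.044/0.269) = -0.11493
  0.069·log₂(0.069/0.011) = 0.18279
  0.543·log₂(0.543/0.029) = 2.29517
  0.173·log₂(0.173/0.656) = -0.33267
  0.171·log₂(0.171/0.035) = 0.39135
D(P‖Q) = 2.4217 bits.

2.4217 bits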